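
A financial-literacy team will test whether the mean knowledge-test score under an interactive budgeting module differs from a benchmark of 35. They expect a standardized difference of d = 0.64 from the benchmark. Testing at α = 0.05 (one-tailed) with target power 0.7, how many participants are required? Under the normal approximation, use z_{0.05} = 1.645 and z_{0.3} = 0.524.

For a one-sample test: n = ((z_{α} + z_β) / d)².
z_{α} + z_β = 1.645 + 0.524 = 2.169.
n = (2.169 / 0.64)² = 3.389² = 11.49.
Round up.

n = 12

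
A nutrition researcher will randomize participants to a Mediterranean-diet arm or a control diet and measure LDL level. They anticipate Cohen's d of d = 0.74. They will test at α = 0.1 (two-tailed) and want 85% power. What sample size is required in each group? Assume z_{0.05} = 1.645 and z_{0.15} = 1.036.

n = 27 per group

For two independent groups with equal n: n = 2·((z_{α/2} + z_β) / d)².
z_{α/2} + z_β = 1.645 + 1.036 = 2.681.
n = 2 × (2.681 / 0.74)² = 2 × 3.623² = 2 × 13.13 = 26.3.
Round up to the next whole participant.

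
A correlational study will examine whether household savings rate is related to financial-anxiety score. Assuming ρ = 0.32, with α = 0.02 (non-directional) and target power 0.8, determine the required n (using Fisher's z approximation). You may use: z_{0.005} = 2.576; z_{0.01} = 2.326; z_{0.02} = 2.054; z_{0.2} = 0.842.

n = 95

Fisher's z: C = ½·ln((1+r)/(1−r)) = ½·ln(1.9412) = 0.3316.
n = ((z_{α/2} + z_β)/C)² + 3.
(2.326 + 0.842) / 0.3316 = 3.168 / 0.3316 = 9.554.
n = 9.554² + 3 = 91.27 + 3 = 94.3.
Round up.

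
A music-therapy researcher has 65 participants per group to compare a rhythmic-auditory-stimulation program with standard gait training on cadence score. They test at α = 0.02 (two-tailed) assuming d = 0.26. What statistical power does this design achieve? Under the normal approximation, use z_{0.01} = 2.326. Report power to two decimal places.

For two equal groups, power = Φ(d·√(n/2) − z_{α/2}).
d·√(n/2) = 0.26 × √(65/2) = 0.26 × 5.701 = 1.482.
z_β = 1.482 − 2.326 = -0.844.
Power = Φ(-0.844) = 0.199.

power ≈ 0.20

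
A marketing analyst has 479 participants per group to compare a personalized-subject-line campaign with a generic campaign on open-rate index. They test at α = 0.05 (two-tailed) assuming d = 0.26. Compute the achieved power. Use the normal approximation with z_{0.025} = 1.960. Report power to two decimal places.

power ≈ 0.98

For two equal groups, power = Φ(d·√(n/2) − z_{α/2}).
d·√(n/2) = 0.26 × √(479/2) = 0.26 × 15.476 = 4.024.
z_β = 4.024 − 1.960 = 2.064.
Power = Φ(2.064) = 0.980.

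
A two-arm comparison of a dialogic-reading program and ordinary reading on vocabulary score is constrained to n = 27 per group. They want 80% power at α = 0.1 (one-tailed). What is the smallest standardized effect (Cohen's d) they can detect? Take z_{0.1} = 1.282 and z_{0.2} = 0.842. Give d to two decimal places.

For two independent groups of n = 27 each: d_min = (z_{α} + z_β)·√(2/n).
z-sum = 1.282 + 0.842 = 2.124.
d_min = 2.124 × √(2/27) = 2.124 × 0.2722 = 0.578.

d_min ≈ 0.58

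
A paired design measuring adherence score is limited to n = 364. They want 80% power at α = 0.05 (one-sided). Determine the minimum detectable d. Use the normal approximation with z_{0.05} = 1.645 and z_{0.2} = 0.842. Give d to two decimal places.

d_min ≈ 0.13

For a single sample (or paired design) of n = 364: d_min = (z_{α} + z_β)/√n.
z-sum = 1.645 + 0.842 = 2.487.
d_min = 2.487 / √364 = 2.487 / 19.079 = 0.130.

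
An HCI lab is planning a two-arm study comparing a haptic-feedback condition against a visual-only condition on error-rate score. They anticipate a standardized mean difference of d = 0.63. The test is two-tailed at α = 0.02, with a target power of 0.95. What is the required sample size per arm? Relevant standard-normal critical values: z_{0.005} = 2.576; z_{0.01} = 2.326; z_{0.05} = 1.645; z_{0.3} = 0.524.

n = 80 per group

For two independent groups with equal n: n = 2·((z_{α/2} + z_β) / d)².
z_{α/2} + z_β = 2.326 + 1.645 = 3.971.
n = 2 × (3.971 / 0.63)² = 2 × 6.303² = 2 × 39.73 = 79.5.
Round up to the next whole participant.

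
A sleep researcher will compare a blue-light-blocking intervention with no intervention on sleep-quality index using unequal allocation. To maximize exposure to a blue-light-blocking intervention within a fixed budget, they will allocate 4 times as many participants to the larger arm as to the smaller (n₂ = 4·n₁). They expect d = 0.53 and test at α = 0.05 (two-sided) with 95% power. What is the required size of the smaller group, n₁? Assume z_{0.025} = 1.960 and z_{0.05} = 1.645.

With allocation ratio k = n₂/n₁ = 4, Var(x̄₁−x̄₂) = σ²(1/n₁ + 1/(k·n₁)) = σ²·(k+1)/(k·n₁).
So n₁ = (1 + 1/k)·((z_{α/2} + z_β)/d)² = 1.250 × (3.605/0.53)².
n₁ = 1.250 × 46.27 = 57.8.
Round up: n₁ = 58, giving n₂ = 4 × 58 = 232.

n₁ = 58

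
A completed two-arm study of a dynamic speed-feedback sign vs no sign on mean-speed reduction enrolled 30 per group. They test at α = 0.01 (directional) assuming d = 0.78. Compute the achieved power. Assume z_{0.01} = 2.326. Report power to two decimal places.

For two equal groups, power = Φ(d·√(n/2) − z_{α}).
d·√(n/2) = 0.78 × √(30/2) = 0.78 × 3.873 = 3.021.
z_β = 3.021 − 2.326 = 0.695.
Power = Φ(0.695) = 0.756.

power ≈ 0.76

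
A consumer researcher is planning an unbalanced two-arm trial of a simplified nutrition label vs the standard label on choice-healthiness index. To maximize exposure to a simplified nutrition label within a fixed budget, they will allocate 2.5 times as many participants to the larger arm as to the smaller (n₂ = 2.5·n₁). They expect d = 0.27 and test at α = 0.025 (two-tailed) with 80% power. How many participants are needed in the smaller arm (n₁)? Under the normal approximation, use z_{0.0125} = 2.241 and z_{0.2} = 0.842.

With allocation ratio k = n₂/n₁ = 2.5, Var(x̄₁−x̄₂) = σ²(1/n₁ + 1/(k·n₁)) = σ²·(k+1)/(k·n₁).
So n₁ = (1 + 1/k)·((z_{α/2} + z_β)/d)² = 1.400 × (3.083/0.27)².
n₁ = 1.400 × 130.38 = 182.5.
Round up: n₁ = 183, giving n₂ = ⌈2.5 × 183⌉ = ⌈457.5⌉ = 458.

n₁ = 183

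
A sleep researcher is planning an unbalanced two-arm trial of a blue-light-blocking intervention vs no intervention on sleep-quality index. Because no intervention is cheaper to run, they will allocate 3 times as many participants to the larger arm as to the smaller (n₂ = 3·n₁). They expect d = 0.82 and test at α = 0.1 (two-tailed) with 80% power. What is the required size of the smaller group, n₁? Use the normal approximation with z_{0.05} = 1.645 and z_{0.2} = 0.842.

With allocation ratio k = n₂/n₁ = 3, Var(x̄₁−x̄₂) = σ²(1/n₁ + 1/(k·n₁)) = σ²·(k+1)/(k·n₁).
So n₁ = (1 + 1/k)·((z_{α/2} + z_β)/d)² = 1.333 × (2.487/0.82)².
n₁ = 1.333 × 9.20 = 12.3.
Round up: n₁ = 13, giving n₂ = 3 × 13 = 39.

n₁ = 13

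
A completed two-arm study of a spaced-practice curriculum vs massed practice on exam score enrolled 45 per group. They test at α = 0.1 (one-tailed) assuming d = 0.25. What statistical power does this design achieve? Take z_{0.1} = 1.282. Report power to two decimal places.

power ≈ 0.46

For two equal groups, power = Φ(d·√(n/2) − z_{α}).
d·√(n/2) = 0.25 × √(45/2) = 0.25 × 4.743 = 1.186.
z_β = 1.186 − 1.282 = -0.096.
Power = Φ(-0.096) = 0.462.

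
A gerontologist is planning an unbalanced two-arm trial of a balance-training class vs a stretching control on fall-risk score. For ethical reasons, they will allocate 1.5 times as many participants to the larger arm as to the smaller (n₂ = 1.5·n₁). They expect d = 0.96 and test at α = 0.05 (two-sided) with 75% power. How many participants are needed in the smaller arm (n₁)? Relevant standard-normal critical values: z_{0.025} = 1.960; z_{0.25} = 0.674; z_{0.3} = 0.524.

With allocation ratio k = n₂/n₁ = 1.5, Var(x̄₁−x̄₂) = σ²(1/n₁ + 1/(k·n₁)) = σ²·(k+1)/(k·n₁).
So n₁ = (1 + 1/k)·((z_{α/2} + z_β)/d)² = 1.667 × (2.634/0.96)².
n₁ = 1.667 × 7.53 = 12.5.
Round up: n₁ = 13, giving n₂ = ⌈1.5 × 13⌉ = ⌈19.5⌉ = 20.

n₁ = 13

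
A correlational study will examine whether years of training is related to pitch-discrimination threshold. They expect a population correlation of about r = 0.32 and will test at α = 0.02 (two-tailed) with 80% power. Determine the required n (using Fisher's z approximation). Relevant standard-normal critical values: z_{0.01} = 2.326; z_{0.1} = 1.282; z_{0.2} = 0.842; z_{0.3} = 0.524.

Fisher's z: C = ½·ln((1+r)/(1−r)) = ½·ln(1.9412) = 0.3316.
n = ((z_{α/2} + z_β)/C)² + 3.
(2.326 + 0.842) / 0.3316 = 3.168 / 0.3316 = 9.554.
n = 9.554² + 3 = 91.27 + 3 = 94.3.
Round up.

n = 95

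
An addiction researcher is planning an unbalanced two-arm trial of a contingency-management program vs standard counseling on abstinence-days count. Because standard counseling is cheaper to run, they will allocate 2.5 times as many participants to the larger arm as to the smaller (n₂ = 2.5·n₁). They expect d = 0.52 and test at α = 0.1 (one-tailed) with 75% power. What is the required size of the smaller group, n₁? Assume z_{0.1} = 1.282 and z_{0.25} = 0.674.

With allocation ratio k = n₂/n₁ = 2.5, Var(x̄₁−x̄₂) = σ²(1/n₁ + 1/(k·n₁)) = σ²·(k+1)/(k·n₁).
So n₁ = (1 + 1/k)·((z_{α} + z_β)/d)² = 1.400 × (1.956/0.52)².
n₁ = 1.400 × 14.15 = 19.8.
Round up: n₁ = 20, giving n₂ = 2.5 × 20 = 50.

n₁ = 20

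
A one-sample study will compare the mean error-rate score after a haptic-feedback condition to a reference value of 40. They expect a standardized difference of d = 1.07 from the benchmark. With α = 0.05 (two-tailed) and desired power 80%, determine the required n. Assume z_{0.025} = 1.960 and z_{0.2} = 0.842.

n = 7

For a one-sample test: n = ((z_{α/2} + z_β) / d)².
z_{α/2} + z_β = 1.960 + 0.842 = 2.802.
n = (2.802 / 1.07)² = 2.619² = 6.86.
Round up.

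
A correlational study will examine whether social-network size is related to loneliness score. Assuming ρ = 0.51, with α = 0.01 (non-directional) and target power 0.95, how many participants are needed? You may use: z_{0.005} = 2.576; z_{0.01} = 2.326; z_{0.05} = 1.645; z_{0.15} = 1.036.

Fisher's z: C = ½·ln((1+r)/(1−r)) = ½·ln(3.0816) = 0.5627.
n = ((z_{α/2} + z_β)/C)² + 3.
(2.576 + 1.645) / 0.5627 = 4.221 / 0.5627 = 7.501.
n = 7.501² + 3 = 56.27 + 3 = 59.3.
Round up.

n = 60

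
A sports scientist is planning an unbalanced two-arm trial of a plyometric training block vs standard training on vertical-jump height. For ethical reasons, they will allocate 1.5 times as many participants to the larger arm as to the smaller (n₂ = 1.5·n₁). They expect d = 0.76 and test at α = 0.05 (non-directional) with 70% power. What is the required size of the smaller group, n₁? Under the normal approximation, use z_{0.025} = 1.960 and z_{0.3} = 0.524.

n₁ = 18

With allocation ratio k = n₂/n₁ = 1.5, Var(x̄₁−x̄₂) = σ²(1/n₁ + 1/(k·n₁)) = σ²·(k+1)/(k·n₁).
So n₁ = (1 + 1/k)·((z_{α/2} + z_β)/d)² = 1.667 × (2.484/0.76)².
n₁ = 1.667 × 10.68 = 17.8.
Round up: n₁ = 18, giving n₂ = 1.5 × 18 = 27.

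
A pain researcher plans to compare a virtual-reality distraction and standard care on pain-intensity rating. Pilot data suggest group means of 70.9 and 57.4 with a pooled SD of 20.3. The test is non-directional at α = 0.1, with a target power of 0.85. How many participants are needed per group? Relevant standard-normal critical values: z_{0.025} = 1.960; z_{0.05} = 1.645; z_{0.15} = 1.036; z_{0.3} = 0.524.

n = 33 per group

Cohen's d = |M₁ − M₂| / SD_pooled = |70.9 − 57.4| / 20.3 = 13.5 / 20.3 = 0.665.
For two independent groups with equal n: n = 2·((z_{α/2} + z_β) / d)².
z_{α/2} + z_β = 1.645 + 1.036 = 2.681.
n = 2 × (2.681 / 0.665)² = 2 × 4.032² = 2 × 16.25 = 32.5.
Round up to the next whole participant.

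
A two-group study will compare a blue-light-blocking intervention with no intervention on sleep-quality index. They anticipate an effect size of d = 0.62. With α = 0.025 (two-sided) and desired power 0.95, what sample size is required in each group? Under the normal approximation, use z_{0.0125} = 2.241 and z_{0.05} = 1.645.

n = 79 per group

For two independent groups with equal n: n = 2·((z_{α/2} + z_β) / d)².
z_{α/2} + z_β = 2.241 + 1.645 = 3.886.
n = 2 × (3.886 / 0.62)² = 2 × 6.268² = 2 × 39.28 = 78.6.
Round up to the next whole participant.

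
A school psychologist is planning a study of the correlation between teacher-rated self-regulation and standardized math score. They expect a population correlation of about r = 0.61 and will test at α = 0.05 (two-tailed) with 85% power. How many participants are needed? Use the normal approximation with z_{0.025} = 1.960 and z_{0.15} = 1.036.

Fisher's z: C = ½·ln((1+r)/(1−r)) = ½·ln(4.1282) = 0.7089.
n = ((z_{α/2} + z_β)/C)² + 3.
(1.960 + 1.036) / 0.7089 = 2.996 / 0.7089 = 4.226.
n = 4.226² + 3 = 17.86 + 3 = 20.9.
Round up.

n = 21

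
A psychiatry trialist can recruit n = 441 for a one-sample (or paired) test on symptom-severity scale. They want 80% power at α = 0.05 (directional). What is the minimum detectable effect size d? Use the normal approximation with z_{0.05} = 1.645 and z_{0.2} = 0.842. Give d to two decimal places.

For a single sample (or paired design) of n = 441: d_min = (z_{α} + z_β)/√n.
z-sum = 1.645 + 0.842 = 2.487.
d_min = 2.487 / √441 = 2.487 / 21.000 = 0.118.

d_min ≈ 0.12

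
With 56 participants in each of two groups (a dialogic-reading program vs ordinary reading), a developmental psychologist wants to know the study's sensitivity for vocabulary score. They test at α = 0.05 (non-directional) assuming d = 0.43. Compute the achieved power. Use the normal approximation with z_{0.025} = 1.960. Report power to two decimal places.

For two equal groups, power = Φ(d·√(n/2) − z_{α/2}).
d·√(n/2) = 0.43 × √(56/2) = 0.43 × 5.292 = 2.275.
z_β = 2.275 − 1.960 = 0.315.
Power = Φ(0.315) = 0.624.

power ≈ 0.62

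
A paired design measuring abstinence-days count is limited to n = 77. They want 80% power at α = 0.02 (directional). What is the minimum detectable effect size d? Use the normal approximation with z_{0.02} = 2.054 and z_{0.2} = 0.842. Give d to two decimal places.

For a single sample (or paired design) of n = 77: d_min = (z_{α} + z_β)/√n.
z-sum = 2.054 + 0.842 = 2.896.
d_min = 2.896 / √77 = 2.896 / 8.775 = 0.330.

d_min ≈ 0.33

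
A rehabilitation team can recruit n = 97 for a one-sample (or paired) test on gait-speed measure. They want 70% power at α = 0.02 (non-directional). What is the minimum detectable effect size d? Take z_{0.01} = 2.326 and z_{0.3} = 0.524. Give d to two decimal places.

d_min ≈ 0.29

For a single sample (or paired design) of n = 97: d_min = (z_{α/2} + z_β)/√n.
z-sum = 2.326 + 0.524 = 2.850.
d_min = 2.850 / √97 = 2.850 / 9.849 = 0.289.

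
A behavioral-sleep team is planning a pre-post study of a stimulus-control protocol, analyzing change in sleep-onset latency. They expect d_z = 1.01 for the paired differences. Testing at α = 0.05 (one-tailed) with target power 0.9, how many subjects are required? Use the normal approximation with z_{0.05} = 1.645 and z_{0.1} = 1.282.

For a paired (one-sample on differences) test: n = ((z_{α} + z_β) / d)².
z_{α} + z_β = 1.645 + 1.282 = 2.927.
n = (2.927 / 1.01)² = 2.898² = 8.40.
Round up.

n = 9 pairs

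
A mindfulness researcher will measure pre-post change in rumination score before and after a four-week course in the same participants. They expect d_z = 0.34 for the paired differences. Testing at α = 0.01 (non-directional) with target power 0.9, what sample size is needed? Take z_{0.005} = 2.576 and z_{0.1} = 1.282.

For a paired (one-sample on differences) test: n = ((z_{α/2} + z_β) / d)².
z_{α/2} + z_β = 2.576 + 1.282 = 3.858.
n = (3.858 / 0.34)² = 11.347² = 128.76.
Round up.

n = 129 pairs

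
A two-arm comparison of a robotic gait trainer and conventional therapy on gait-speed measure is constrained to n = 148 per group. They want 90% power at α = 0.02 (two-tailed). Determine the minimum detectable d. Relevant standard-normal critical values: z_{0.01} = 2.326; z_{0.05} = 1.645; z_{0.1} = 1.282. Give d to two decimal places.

For two independent groups of n = 148 each: d_min = (z_{α/2} + z_β)·√(2/n).
z-sum = 2.326 + 1.282 = 3.608.
d_min = 3.608 × √(2/148) = 3.608 × 0.1162 = 0.419.

d_min ≈ 0.42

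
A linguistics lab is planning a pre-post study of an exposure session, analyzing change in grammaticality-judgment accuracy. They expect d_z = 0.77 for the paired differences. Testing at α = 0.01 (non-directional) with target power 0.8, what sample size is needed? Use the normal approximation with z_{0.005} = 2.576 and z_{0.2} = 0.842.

n = 20 pairs

For a paired (one-sample on differences) test: n = ((z_{α/2} + z_β) / d)².
z_{α/2} + z_β = 2.576 + 0.842 = 3.418.
n = (3.418 / 0.77)² = 4.439² = 19.70.
Round up.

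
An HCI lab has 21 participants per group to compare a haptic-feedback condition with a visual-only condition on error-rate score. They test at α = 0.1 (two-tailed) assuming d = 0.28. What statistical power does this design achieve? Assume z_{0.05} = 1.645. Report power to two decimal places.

For two equal groups, power = Φ(d·√(n/2) − z_{α/2}).
d·√(n/2) = 0.28 × √(21/2) = 0.28 × 3.240 = 0.907.
z_β = 0.907 − 1.645 = -0.738.
Power = Φ(-0.738) = 0.230.

power ≈ 0.23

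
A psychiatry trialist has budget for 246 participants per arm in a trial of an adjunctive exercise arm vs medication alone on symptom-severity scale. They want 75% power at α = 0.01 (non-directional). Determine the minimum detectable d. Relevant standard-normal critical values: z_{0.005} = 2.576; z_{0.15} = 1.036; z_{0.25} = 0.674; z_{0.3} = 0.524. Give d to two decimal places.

For two independent groups of n = 246 each: d_min = (z_{α/2} + z_β)·√(2/n).
z-sum = 2.576 + 0.674 = 3.250.
d_min = 3.250 × √(2/246) = 3.250 × 0.0902 = 0.293.

d_min ≈ 0.29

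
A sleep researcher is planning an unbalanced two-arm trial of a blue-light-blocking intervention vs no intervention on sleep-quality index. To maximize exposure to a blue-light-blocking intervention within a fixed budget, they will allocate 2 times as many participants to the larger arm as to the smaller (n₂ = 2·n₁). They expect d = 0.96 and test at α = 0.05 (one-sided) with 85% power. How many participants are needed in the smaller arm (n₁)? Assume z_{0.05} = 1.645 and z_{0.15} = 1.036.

With allocation ratio k = n₂/n₁ = 2, Var(x̄₁−x̄₂) = σ²(1/n₁ + 1/(k·n₁)) = σ²·(k+1)/(k·n₁).
So n₁ = (1 + 1/k)·((z_{α} + z_β)/d)² = 1.500 × (2.681/0.96)².
n₁ = 1.500 × 7.80 = 11.7.
Round up: n₁ = 12, giving n₂ = 2 × 12 = 24.

n₁ = 12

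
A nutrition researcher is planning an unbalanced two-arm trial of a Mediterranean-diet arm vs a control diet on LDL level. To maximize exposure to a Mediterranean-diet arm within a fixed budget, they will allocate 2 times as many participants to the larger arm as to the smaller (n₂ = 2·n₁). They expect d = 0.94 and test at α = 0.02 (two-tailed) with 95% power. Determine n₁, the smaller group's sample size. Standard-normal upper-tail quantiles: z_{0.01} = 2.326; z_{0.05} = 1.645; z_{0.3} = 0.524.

With allocation ratio k = n₂/n₁ = 2, Var(x̄₁−x̄₂) = σ²(1/n₁ + 1/(k·n₁)) = σ²·(k+1)/(k·n₁).
So n₁ = (1 + 1/k)·((z_{α/2} + z_β)/d)² = 1.500 × (3.971/0.94)².
n₁ = 1.500 × 17.85 = 26.8.
Round up: n₁ = 27, giving n₂ = 2 × 27 = 54.

n₁ = 27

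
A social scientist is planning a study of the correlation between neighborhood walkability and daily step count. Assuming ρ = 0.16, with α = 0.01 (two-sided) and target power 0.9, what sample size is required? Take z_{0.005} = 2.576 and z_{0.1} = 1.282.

n = 575

Fisher's z: C = ½·ln((1+r)/(1−r)) = ½·ln(1.3810) = 0.1614.
n = ((z_{α/2} + z_β)/C)² + 3.
(2.576 + 1.282) / 0.1614 = 3.858 / 0.1614 = 23.903.
n = 23.903² + 3 = 571.37 + 3 = 574.4.
Round up.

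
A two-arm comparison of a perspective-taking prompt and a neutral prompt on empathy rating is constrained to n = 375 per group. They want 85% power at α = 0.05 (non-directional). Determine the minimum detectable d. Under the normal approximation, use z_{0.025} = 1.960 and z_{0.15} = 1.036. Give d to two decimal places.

For two independent groups of n = 375 each: d_min = (z_{α/2} + z_β)·√(2/n).
z-sum = 1.960 + 1.036 = 2.996.
d_min = 2.996 × √(2/375) = 2.996 × 0.0730 = 0.219.

d_min ≈ 0.22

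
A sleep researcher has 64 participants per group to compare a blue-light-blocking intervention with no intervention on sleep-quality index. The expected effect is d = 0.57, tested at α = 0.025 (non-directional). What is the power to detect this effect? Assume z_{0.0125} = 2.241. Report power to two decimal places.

For two equal groups, power = Φ(d·√(n/2) − z_{α/2}).
d·√(n/2) = 0.57 × √(64/2) = 0.57 × 5.657 = 3.224.
z_β = 3.224 − 2.241 = 0.983.
Power = Φ(0.983) = 0.837.

power ≈ 0.84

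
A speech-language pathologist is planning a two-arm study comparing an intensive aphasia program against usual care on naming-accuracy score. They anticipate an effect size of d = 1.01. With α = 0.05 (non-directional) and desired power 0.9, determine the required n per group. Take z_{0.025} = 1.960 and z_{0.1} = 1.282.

For two independent groups with equal n: n = 2·((z_{α/2} + z_β) / d)².
z_{α/2} + z_β = 1.960 + 1.282 = 3.242.
n = 2 × (3.242 / 1.01)² = 2 × 3.210² = 2 × 10.30 = 20.6.
Round up to the next whole participant.

n = 21 per group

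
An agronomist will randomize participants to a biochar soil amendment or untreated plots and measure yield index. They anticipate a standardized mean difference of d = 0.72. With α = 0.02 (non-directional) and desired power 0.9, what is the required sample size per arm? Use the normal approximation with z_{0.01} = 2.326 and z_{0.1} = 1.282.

n = 51 per group

For two independent groups with equal n: n = 2·((z_{α/2} + z_β) / d)².
z_{α/2} + z_β = 2.326 + 1.282 = 3.608.
n = 2 × (3.608 / 0.72)² = 2 × 5.011² = 2 × 25.11 = 50.2.
Round up to the next whole participant.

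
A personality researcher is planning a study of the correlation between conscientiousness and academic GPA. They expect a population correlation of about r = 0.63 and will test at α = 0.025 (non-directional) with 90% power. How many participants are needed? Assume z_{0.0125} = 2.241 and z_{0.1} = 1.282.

n = 26

Fisher's z: C = ½·ln((1+r)/(1−r)) = ½·ln(4.4054) = 0.7414.
n = ((z_{α/2} + z_β)/C)² + 3.
(2.241 + 1.282) / 0.7414 = 3.523 / 0.7414 = 4.752.
n = 4.752² + 3 = 22.58 + 3 = 25.6.
Round up.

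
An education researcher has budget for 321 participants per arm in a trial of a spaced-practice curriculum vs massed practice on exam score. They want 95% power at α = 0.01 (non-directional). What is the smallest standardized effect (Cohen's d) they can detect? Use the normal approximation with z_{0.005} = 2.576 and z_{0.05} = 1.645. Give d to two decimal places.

d_min ≈ 0.33

For two independent groups of n = 321 each: d_min = (z_{α/2} + z_β)·√(2/n).
z-sum = 2.576 + 1.645 = 4.221.
d_min = 4.221 × √(2/321) = 4.221 × 0.0789 = 0.333.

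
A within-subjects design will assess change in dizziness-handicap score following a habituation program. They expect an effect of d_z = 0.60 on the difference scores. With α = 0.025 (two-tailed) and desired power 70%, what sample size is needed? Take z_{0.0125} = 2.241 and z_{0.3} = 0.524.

For a paired (one-sample on differences) test: n = ((z_{α/2} + z_β) / d)².
z_{α/2} + z_β = 2.241 + 0.524 = 2.765.
n = (2.765 / 0.60)² = 4.608² = 21.24.
Round up.

n = 22 pairs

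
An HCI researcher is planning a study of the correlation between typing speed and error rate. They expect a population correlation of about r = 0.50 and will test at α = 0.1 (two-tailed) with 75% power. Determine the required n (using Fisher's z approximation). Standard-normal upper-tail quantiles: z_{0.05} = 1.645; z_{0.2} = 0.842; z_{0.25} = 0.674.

Fisher's z: C = ½·ln((1+r)/(1−r)) = ½·ln(3.0000) = 0.5493.
n = ((z_{α/2} + z_β)/C)² + 3.
(1.645 + 0.674) / 0.5493 = 2.319 / 0.5493 = 4.222.
n = 4.222² + 3 = 17.82 + 3 = 20.8.
Round up.

n = 21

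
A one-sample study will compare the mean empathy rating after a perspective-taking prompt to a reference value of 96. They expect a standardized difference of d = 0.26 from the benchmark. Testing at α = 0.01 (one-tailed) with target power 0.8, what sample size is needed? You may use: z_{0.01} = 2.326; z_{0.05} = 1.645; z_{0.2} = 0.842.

For a one-sample test: n = ((z_{α} + z_β) / d)².
z_{α} + z_β = 2.326 + 0.842 = 3.168.
n = (3.168 / 0.26)² = 12.185² = 148.46.
Round up.

n = 149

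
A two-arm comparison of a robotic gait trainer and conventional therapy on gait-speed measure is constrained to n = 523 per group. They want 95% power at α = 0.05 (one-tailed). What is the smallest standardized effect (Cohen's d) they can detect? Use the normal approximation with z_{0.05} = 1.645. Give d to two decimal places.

For two independent groups of n = 523 each: d_min = (z_{α} + z_β)·√(2/n).
z-sum = 1.645 + 1.645 = 3.290.
d_min = 3.290 × √(2/523) = 3.290 × 0.0618 = 0.203.

d_min ≈ 0.20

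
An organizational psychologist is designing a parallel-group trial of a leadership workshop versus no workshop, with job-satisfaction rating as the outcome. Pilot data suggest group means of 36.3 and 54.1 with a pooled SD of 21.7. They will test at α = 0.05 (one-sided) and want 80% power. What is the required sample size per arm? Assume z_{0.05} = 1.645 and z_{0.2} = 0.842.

Cohen's d = |M₁ − M₂| / SD_pooled = |36.3 − 54.1| / 21.7 = 17.8 / 21.7 = 0.820.
For two independent groups with equal n: n = 2·((z_{α} + z_β) / d)².
z_{α} + z_β = 1.645 + 0.842 = 2.487.
n = 2 × (2.487 / 0.820)² = 2 × 3.033² = 2 × 9.20 = 18.4.
Round up to the next whole participant.

n = 19 per group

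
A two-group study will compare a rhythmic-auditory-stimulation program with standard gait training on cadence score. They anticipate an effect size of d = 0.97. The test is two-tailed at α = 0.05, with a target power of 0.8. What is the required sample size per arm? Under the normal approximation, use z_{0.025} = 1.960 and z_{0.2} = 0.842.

For two independent groups with equal n: n = 2·((z_{α/2} + z_β) / d)².
z_{α/2} + z_β = 1.960 + 0.842 = 2.802.
n = 2 × (2.802 / 0.97)² = 2 × 2.889² = 2 × 8.34 = 16.7.
Round up to the next whole participant.

n = 17 per group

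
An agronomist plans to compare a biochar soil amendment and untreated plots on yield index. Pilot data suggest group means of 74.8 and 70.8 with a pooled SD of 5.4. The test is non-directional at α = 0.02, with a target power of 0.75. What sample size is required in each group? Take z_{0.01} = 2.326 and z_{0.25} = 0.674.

n = 33 per group

Cohen's d = |M₁ − M₂| / SD_pooled = |74.8 − 70.8| / 5.4 = 4.0 / 5.4 = 0.741.
For two independent groups with equal n: n = 2·((z_{α/2} + z_β) / d)².
z_{α/2} + z_β = 2.326 + 0.674 = 3.000.
n = 2 × (3.000 / 0.741)² = 2 × 4.049² = 2 × 16.39 = 32.8.
Round up to the next whole participant.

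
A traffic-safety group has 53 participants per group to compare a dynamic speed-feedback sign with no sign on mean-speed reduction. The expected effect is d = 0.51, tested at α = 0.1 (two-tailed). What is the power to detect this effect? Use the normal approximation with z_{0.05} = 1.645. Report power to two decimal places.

For two equal groups, power = Φ(d·√(n/2) − z_{α/2}).
d·√(n/2) = 0.51 × √(53/2) = 0.51 × 5.148 = 2.625.
z_β = 2.625 − 1.645 = 0.980.
Power = Φ(0.980) = 0.837.

power ≈ 0.84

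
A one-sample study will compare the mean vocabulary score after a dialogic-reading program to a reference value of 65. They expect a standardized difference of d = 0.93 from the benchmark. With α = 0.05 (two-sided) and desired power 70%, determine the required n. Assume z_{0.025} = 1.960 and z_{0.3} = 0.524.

n = 8

For a one-sample test: n = ((z_{α/2} + z_β) / d)².
z_{α/2} + z_β = 1.960 + 0.524 = 2.484.
n = (2.484 / 0.93)² = 2.671² = 7.13.
Round up.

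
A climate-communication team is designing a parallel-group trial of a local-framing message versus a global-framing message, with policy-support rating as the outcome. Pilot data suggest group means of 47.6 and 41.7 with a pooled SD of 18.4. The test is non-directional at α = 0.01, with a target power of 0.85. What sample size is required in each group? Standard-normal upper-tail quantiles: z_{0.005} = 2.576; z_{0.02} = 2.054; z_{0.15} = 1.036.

Cohen's d = |M₁ − M₂| / SD_pooled = |47.6 − 41.7| / 18.4 = 5.9 / 18.4 = 0.321.
For two independent groups with equal n: n = 2·((z_{α/2} + z_β) / d)².
z_{α/2} + z_β = 2.576 + 1.036 = 3.612.
n = 2 × (3.612 / 0.321)² = 2 × 11.252² = 2 × 126.62 = 253.2.
Round up to the next whole participant.

n = 254 per group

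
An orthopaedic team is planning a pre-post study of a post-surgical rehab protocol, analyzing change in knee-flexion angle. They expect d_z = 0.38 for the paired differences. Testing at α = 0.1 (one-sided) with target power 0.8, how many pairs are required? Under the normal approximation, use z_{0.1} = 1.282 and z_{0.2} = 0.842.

For a paired (one-sample on differences) test: n = ((z_{α} + z_β) / d)².
z_{α} + z_β = 1.282 + 0.842 = 2.124.
n = (2.124 / 0.38)² = 5.589² = 31.24.
Round up.

n = 32 pairs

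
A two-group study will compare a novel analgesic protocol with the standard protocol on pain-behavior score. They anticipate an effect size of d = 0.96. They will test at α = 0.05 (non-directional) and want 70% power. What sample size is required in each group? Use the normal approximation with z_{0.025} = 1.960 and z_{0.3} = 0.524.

n = 14 per group

For two independent groups with equal n: n = 2·((z_{α/2} + z_β) / d)².
z_{α/2} + z_β = 1.960 + 0.524 = 2.484.
n = 2 × (2.484 / 0.96)² = 2 × 2.587² = 2 × 6.70 = 13.4.
Round up to the next whole participant.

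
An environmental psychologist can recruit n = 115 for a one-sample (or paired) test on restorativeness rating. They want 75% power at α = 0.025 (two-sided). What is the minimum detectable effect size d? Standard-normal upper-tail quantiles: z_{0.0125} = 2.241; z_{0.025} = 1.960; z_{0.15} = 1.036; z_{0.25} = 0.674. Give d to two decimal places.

d_min ≈ 0.27

For a single sample (or paired design) of n = 115: d_min = (z_{α/2} + z_β)/√n.
z-sum = 2.241 + 0.674 = 2.915.
d_min = 2.915 / √115 = 2.915 / 10.724 = 0.272.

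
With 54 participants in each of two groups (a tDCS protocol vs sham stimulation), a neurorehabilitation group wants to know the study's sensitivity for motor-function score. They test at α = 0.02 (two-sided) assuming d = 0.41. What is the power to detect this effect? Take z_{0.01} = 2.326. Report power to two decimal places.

For two equal groups, power = Φ(d·√(n/2) − z_{α/2}).
d·√(n/2) = 0.41 × √(54/2) = 0.41 × 5.196 = 2.130.
z_β = 2.130 − 2.326 = -0.196.
Power = Φ(-0.196) = 0.422.

power ≈ 0.42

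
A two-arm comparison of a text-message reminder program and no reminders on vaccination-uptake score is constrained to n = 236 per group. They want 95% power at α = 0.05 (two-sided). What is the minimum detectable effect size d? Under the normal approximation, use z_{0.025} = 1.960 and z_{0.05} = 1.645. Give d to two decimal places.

d_min ≈ 0.33

For two independent groups of n = 236 each: d_min = (z_{α/2} + z_β)·√(2/n).
z-sum = 1.960 + 1.645 = 3.605.
d_min = 3.605 × √(2/236) = 3.605 × 0.0921 = 0.332.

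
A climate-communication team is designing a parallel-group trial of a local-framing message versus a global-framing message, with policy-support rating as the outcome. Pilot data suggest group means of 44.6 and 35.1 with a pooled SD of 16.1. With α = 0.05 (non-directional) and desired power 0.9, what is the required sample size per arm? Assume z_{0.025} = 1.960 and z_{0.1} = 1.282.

n = 61 per group

Cohen's d = |M₁ − M₂| / SD_pooled = |44.6 − 35.1| / 16.1 = 9.5 / 16.1 = 0.590.
For two independent groups with equal n: n = 2·((z_{α/2} + z_β) / d)².
z_{α/2} + z_β = 1.960 + 1.282 = 3.242.
n = 2 × (3.242 / 0.590)² = 2 × 5.495² = 2 × 30.19 = 60.4.
Round up to the next whole participant.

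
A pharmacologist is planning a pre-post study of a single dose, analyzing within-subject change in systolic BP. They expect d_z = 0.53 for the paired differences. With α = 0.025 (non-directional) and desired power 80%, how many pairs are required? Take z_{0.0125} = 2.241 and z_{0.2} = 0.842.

For a paired (one-sample on differences) test: n = ((z_{α/2} + z_β) / d)².
z_{α/2} + z_β = 2.241 + 0.842 = 3.083.
n = (3.083 / 0.53)² = 5.817² = 33.84.
Round up.

n = 34 pairs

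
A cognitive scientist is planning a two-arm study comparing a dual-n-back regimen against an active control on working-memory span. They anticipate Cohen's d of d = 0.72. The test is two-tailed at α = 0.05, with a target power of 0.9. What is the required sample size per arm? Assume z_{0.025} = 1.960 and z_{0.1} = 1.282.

For two independent groups with equal n: n = 2·((z_{α/2} + z_β) / d)².
z_{α/2} + z_β = 1.960 + 1.282 = 3.242.
n = 2 × (3.242 / 0.72)² = 2 × 4.503² = 2 × 20.28 = 40.6.
Round up to the next whole participant.

n = 41 per group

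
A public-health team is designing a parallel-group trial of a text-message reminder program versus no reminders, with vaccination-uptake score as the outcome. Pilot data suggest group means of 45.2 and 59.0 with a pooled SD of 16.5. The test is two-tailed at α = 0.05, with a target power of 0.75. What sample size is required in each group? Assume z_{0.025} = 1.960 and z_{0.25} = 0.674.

Cohen's d = |M₁ − M₂| / SD_pooled = |45.2 − 59.0| / 16.5 = 13.8 / 16.5 = 0.836.
For two independent groups with equal n: n = 2·((z_{α/2} + z_β) / d)².
z_{α/2} + z_β = 1.960 + 0.674 = 2.634.
n = 2 × (2.634 / 0.836)² = 2 × 3.151² = 2 × 9.93 = 19.9.
Round up to the next whole participant.

n = 20 per group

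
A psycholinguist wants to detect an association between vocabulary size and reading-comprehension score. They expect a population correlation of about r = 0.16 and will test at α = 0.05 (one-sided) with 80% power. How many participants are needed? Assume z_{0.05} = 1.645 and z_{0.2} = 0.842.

Fisher's z: C = ½·ln((1+r)/(1−r)) = ½·ln(1.3810) = 0.1614.
n = ((z_{α} + z_β)/C)² + 3.
(1.645 + 0.842) / 0.1614 = 2.487 / 0.1614 = 15.409.
n = 15.409² + 3 = 237.43 + 3 = 240.4.
Round up.

n = 241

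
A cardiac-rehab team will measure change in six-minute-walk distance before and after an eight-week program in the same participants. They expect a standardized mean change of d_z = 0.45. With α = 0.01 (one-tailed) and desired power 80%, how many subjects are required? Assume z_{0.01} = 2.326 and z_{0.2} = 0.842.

n = 50 pairs

For a paired (one-sample on differences) test: n = ((z_{α} + z_β) / d)².
z_{α} + z_β = 2.326 + 0.842 = 3.168.
n = (3.168 / 0.45)² = 7.040² = 49.56.
Round up.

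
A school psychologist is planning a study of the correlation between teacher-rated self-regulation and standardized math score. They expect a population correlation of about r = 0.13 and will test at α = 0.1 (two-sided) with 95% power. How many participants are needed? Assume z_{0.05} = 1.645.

n = 637

Fisher's z: C = ½·ln((1+r)/(1−r)) = ½·ln(1.2989) = 0.1307.
n = ((z_{α/2} + z_β)/C)² + 3.
(1.645 + 1.645) / 0.1307 = 3.290 / 0.1307 = 25.172.
n = 25.172² + 3 = 633.64 + 3 = 636.6.
Round up.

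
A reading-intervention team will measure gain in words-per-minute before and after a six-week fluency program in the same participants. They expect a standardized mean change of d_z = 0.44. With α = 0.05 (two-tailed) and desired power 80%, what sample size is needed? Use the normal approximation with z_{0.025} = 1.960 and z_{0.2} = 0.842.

n = 41 pairs

For a paired (one-sample on differences) test: n = ((z_{α/2} + z_β) / d)².
z_{α/2} + z_β = 1.960 + 0.842 = 2.802.
n = (2.802 / 0.44)² = 6.368² = 40.55.
Round up.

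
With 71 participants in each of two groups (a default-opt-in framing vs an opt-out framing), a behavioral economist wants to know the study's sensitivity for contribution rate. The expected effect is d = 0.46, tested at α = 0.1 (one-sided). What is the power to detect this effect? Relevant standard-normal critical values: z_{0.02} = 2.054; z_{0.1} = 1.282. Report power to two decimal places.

For two equal groups, power = Φ(d·√(n/2) − z_{α}).
d·√(n/2) = 0.46 × √(71/2) = 0.46 × 5.958 = 2.741.
z_β = 2.741 − 1.282 = 1.459.
Power = Φ(1.459) = 0.928.

power ≈ 0.93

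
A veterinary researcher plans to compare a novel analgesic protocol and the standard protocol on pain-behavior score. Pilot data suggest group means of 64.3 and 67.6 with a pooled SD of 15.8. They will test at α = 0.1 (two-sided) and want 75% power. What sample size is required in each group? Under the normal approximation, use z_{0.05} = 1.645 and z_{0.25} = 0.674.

n = 247 per group

Cohen's d = |M₁ − M₂| / SD_pooled = |64.3 − 67.6| / 15.8 = 3.3 / 15.8 = 0.209.
For two independent groups with equal n: n = 2·((z_{α/2} + z_β) / d)².
z_{α/2} + z_β = 1.645 + 0.674 = 2.319.
n = 2 × (2.319 / 0.209)² = 2 × 11.096² = 2 × 123.11 = 246.2.
Round up to the next whole participant.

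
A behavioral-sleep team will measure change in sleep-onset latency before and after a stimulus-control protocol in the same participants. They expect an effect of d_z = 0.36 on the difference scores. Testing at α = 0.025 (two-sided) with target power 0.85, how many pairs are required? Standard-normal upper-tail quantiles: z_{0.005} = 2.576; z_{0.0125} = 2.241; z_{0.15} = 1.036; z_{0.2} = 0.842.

For a paired (one-sample on differences) test: n = ((z_{α/2} + z_β) / d)².
z_{α/2} + z_β = 2.241 + 1.036 = 3.277.
n = (3.277 / 0.36)² = 9.103² = 82.86.
Round up.

n = 83 pairs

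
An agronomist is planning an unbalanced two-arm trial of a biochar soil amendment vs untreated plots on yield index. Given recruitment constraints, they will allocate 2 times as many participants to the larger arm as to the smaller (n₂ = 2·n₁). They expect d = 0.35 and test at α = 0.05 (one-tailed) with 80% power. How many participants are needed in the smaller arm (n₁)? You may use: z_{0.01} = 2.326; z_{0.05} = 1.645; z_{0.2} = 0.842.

n₁ = 76

With allocation ratio k = n₂/n₁ = 2, Var(x̄₁−x̄₂) = σ²(1/n₁ + 1/(k·n₁)) = σ²·(k+1)/(k·n₁).
So n₁ = (1 + 1/k)·((z_{α} + z_β)/d)² = 1.500 × (2.487/0.35)².
n₁ = 1.500 × 50.49 = 75.7.
Round up: n₁ = 76, giving n₂ = 2 × 76 = 152.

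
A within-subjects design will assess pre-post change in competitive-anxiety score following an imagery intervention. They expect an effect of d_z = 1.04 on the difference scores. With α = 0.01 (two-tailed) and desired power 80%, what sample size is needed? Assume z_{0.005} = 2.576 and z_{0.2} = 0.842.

For a paired (one-sample on differences) test: n = ((z_{α/2} + z_β) / d)².
z_{α/2} + z_β = 2.576 + 0.842 = 3.418.
n = (3.418 / 1.04)² = 3.287² = 10.80.
Round up.

n = 11 pairs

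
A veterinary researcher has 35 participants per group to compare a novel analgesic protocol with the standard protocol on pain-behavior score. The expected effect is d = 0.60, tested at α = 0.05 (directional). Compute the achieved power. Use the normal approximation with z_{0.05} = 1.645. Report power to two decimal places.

For two equal groups, power = Φ(d·√(n/2) − z_{α}).
d·√(n/2) = 0.60 × √(35/2) = 0.60 × 4.183 = 2.510.
z_β = 2.510 − 1.645 = 0.865.
Power = Φ(0.865) = 0.806.

power ≈ 0.81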